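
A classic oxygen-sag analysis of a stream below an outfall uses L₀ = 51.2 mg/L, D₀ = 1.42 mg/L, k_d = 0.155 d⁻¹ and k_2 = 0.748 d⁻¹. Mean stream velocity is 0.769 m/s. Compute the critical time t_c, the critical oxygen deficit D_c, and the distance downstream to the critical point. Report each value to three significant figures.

t_c ≈ 2.47 d; D_c ≈ 7.24 mg/L; x_c ≈ 164 km

At the critical point dD/dt = 0, so k_d L₀ e^(−k_d t) = k_2 D. Substituting D(t) from the Streeter–Phelps equation and solving for t gives
t_c = ln[(k_2/k_d)(1 − D₀(k_2−k_d)/(k_d L₀))] / (k_2−k_d).
Here k_2−k_d = 0.5930 d⁻¹ and 1 − D₀(k_2−k_d)/(k_d L₀) = 1 − 1.42×0.5930/(0.155×51.2) = 0.8939, so
t_c = ln(4.826 × 0.8939) / 0.5930 = 1.462 / 0.5930 = 2.465 d.
D_c = (k_d/k_2) L₀ e^(−k_d t_c) = (0.155/0.748) × 51.2 × e^(−0.155×2.465) = 0.2072 × 51.2 × 0.6824 = 7.240 mg/L.
x_c = v t_c = 0.769 m/s × 2.465 d × 86400 s/d = 163800 m ≈ 164 km.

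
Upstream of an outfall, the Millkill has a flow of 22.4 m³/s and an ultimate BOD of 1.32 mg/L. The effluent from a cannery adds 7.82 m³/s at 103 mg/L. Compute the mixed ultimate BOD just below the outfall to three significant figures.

27.6 mg/L

Flow-weighted mixing: C = (Q_r C_r + Q_w C_w)/(Q_r + Q_w)
= (22.4×1.32 + 7.82×103)/(22.4 + 7.82) = 835.0/30.22 = 27.63 mg/L.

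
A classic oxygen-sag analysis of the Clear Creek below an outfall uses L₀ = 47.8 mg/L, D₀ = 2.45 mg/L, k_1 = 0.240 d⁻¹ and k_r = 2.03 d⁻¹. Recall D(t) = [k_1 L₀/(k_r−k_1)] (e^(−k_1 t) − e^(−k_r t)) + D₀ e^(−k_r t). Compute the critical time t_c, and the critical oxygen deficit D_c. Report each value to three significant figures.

At the critical point dD/dt = 0, so k_1 L₀ e^(−k_1 t) = k_r D. Substituting D(t) from the Streeter–Phelps equation and solving for t gives
t_c = ln[(k_r/k_1)(1 − D₀(k_r−k_1)/(k_1 L₀))] / (k_r−k_1).
Here k_r−k_1 = 1.790 d⁻¹ and 1 − D₀(k_r−k_1)/(k_1 L₀) = 1 − 2.45×1.790/(0.240×47.8) = 0.6177, so
t_c = ln(8.458 × 0.6177) / 1.790 = 1.653 / 1.790 = 0.9237 d.
L(t_c) = L₀ e^(−k_1 t_c) = 47.8 × 0.8012 = 38.30 mg/L, and at the critical point k_r D_c = k_1 L, so D_c = (0.240/2.03) × 38.30 = 4.528 mg/L.

t_c ≈ 0.924 d; D_c ≈ 4.53 mg/L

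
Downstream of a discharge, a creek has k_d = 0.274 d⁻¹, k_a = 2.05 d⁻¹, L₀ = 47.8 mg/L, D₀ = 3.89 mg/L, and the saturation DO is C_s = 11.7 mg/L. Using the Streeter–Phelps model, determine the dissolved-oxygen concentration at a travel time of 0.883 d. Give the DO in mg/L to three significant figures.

k_d L₀/(k_a−k_d) = 0.274×47.8/(2.05−0.274) = 13.10/1.776 = 7.375 mg/L.
e^(−k_d t) = e^(−0.274×0.8830) = 0.7851; e^(−k_a t) = e^(−2.05×0.8830) = 0.1636.
D = 7.375 × (0.7851 − 0.1636) + 3.89 × 0.1636 = 4.583 + 0.6365 = 5.220 mg/L.
DO = C_s − D = 11.7 − 5.220 = 6.480 mg/L.

DO ≈ 6.48 mg/L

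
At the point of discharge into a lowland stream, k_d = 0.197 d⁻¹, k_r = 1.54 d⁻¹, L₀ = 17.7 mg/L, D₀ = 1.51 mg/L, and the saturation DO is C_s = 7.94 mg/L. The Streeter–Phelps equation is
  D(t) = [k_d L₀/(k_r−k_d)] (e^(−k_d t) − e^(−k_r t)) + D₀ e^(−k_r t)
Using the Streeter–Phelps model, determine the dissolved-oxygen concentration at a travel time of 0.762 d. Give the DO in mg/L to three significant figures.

k_d L₀/(k_r−k_d) = 0.197×17.7/(1.54−0.197) = 3.487/1.343 = 2.596 mg/L.
e^(−k_d t) = e^(−0.197×0.7620) = 0.8606; e^(−k_r t) = e^(−1.54×0.7620) = 0.3093.
D = 2.596 × (0.8606 − 0.3093) + 1.51 × 0.3093 = 1.431 + 0.4670 = 1.898 mg/L.
DO = C_s − D = 7.94 − 1.898 = 6.042 mg/L.

DO ≈ 6.04 mg/L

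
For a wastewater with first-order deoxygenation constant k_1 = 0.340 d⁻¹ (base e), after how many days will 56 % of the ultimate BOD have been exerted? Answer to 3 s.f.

y/L₀ = 1 − e^(−k_1 t) = 0.56 ⇒ e^(−k_1 t) = 0.440
t = −ln(0.440) / 0.340 = 0.8210 / 0.340 = 2.415 d.

t ≈ 2.41 d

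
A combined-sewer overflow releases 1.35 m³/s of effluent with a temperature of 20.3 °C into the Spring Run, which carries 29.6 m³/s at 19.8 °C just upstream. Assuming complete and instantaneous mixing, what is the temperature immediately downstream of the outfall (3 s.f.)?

19.8 °C

Flow-weighted mixing: C = (Q_r C_r + Q_w C_w)/(Q_r + Q_w)
= (29.6×19.8 + 1.35×20.3)/(29.6 + 1.35) = 613.5/30.95 = 19.82 °C.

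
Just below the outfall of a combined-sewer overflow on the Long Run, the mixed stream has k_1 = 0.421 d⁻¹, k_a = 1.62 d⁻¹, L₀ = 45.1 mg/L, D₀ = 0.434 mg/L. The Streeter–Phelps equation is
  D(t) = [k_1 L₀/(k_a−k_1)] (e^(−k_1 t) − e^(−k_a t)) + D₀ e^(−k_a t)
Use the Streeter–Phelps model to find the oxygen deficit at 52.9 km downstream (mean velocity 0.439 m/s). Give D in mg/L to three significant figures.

D ≈ 7.19 mg/L

Travel time t = x/v = 52.9 km / (0.439 m/s) = 52900 m / 0.439 m/s = 120500 s = 1.395 d.
k_1 L₀/(k_a−k_1) = 0.421×45.1/(1.62−0.421) = 18.99/1.199 = 15.84 mg/L.
e^(−k_1 t) = e^(−0.421×1.395) = 0.5559; e^(−k_a t) = e^(−1.62×1.395) = 0.1044.
D = 15.84 × (0.5559 − 0.1044) + 0.434 × 0.1044 = 7.150 + 0.04532 = 7.195 mg/L.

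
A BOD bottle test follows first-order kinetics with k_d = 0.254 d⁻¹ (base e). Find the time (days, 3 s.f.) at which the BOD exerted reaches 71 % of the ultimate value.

t ≈ 4.87 d

y/L₀ = 1 − e^(−k_d t) = 0.71 ⇒ e^(−k_d t) = 0.290
t = −ln(0.290) / 0.254 = 1.238 / 0.254 = 4.874 d.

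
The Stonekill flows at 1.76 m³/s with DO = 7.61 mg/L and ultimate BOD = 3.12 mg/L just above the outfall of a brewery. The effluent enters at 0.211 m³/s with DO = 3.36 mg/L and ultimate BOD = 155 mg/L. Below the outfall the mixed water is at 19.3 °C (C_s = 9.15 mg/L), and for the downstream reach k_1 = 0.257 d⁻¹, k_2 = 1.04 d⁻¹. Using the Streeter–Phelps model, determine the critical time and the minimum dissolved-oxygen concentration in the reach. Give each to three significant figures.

Mixed DO = (1.76×7.61 + 0.211×3.36)/(1.76+0.211) = 14.10/1.971 = 7.155 mg/L.
Mixed L₀ = (1.76×3.12 + 0.211×155)/(1.971) = 38.20/1.971 = 19.38 mg/L.
Initial deficit D₀ = C_s − DO₀ = 9.15 − 7.155 = 1.995 mg/L.
t_c = (1/0.7830) ln[(1.04/0.257)(1 − 1.995×0.7830/(0.257×19.38))] = 1.277 × ln(2.777) = 1.305 d.
D_c = (0.257/1.04) × 19.38 × e^(−0.257×1.305) = 0.2471 × 19.38 × 0.7151 = 3.425 mg/L.
Minimum DO = 9.15 − 3.425 = 5.725 mg/L.

t_c ≈ 1.30 d; minimum DO ≈ 5.73 mg/L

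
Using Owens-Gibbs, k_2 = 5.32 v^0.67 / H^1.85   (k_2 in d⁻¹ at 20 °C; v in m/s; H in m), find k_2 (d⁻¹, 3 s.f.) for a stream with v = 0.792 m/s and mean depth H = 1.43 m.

k_2 = 5.32 × 0.792^0.67 / 1.43^1.85 = 5.32 × 0.8554 / 1.938 = 2.348 d⁻¹.

k_2 ≈ 2.35 d⁻¹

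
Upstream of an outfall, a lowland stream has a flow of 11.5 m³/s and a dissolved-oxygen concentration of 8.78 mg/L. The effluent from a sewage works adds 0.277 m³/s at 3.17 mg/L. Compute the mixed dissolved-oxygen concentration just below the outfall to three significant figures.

Flow-weighted mixing: C = (Q_r C_r + Q_w C_w)/(Q_r + Q_w)
= (11.5×8.78 + 0.277×3.17)/(11.5 + 0.277) = 101.8/11.78 = 8.648 mg/L.

8.65 mg/L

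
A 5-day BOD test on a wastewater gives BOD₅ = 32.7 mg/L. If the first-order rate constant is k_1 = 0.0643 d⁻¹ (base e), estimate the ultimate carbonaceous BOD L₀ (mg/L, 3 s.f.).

BOD₅ = L₀(1 − e^(−5k_1)) ⇒ L₀ = BOD₅ / (1 − e^(−5×0.0643))
= 32.7 / (1 − 0.7251) = 32.7 / 0.2749 = 118.9 mg/L.

L₀ ≈ 119 mg/L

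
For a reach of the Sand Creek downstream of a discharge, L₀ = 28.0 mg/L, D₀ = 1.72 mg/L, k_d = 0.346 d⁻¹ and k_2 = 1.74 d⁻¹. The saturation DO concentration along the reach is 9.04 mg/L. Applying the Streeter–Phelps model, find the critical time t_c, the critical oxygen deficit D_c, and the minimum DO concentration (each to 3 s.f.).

With k_2/k_d = 5.029 and 1 − D₀(k_2−k_d)/(k_d L₀) = 0.7525,
t_c = ln(5.029 × 0.7525) / (1.74 − 0.346) = ln(3.784) / 1.394 = 1.331/1.394 = 0.9547 d.
L(t_c) = L₀ e^(−k_d t_c) = 28.0 × 0.7187 = 20.12 mg/L, and at the critical point k_2 D_c = k_d L, so D_c = (0.346/1.74) × 20.12 = 4.002 mg/L.
Minimum DO = C_s − D_c = 9.04 − 4.002 = 5.038 mg/L.

t_c ≈ 0.955 d; D_c ≈ 4.00 mg/L; min DO ≈ 5.04 mg/L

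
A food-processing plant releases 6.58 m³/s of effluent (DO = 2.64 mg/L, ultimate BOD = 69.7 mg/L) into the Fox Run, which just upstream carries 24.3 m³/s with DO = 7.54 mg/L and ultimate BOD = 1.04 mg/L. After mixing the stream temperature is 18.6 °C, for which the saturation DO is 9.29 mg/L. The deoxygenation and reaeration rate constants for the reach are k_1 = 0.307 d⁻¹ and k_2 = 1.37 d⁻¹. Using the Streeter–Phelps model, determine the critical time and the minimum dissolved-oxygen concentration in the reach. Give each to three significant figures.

t_c ≈ 0.503 d; minimum DO ≈ 6.28 mg/L

Mixed DO = (24.3×7.54 + 6.58×2.64)/(24.3+6.58) = 200.6/30.88 = 6.496 mg/L.
Mixed L₀ = (24.3×1.04 + 6.58×69.7)/(30.88) = 483.9/30.88 = 15.67 mg/L.
Initial deficit D₀ = C_s − DO₀ = 9.29 − 6.496 = 2.794 mg/L.
t_c = (1/1.063) ln[(1.37/0.307)(1 − 2.794×1.063/(0.307×15.67))] = 0.9407 × ln(1.707) = 0.5033 d.
D_c = (0.307/1.37) × 15.67 × e^(−0.307×0.5033) = 0.2241 × 15.67 × 0.8568 = 3.009 mg/L.
Minimum DO = 9.29 − 3.009 = 6.281 mg/L.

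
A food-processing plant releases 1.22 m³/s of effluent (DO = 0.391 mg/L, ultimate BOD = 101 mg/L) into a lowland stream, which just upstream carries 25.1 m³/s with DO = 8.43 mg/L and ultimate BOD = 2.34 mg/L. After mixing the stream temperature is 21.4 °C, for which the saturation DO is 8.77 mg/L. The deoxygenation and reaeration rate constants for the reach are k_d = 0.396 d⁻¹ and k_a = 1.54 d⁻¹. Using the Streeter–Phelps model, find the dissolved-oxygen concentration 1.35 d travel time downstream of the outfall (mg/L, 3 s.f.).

DO ≈ 7.58 mg/L

Mixed DO = (25.1×8.43 + 1.22×0.391)/(25.1+1.22) = 212.1/26.32 = 8.057 mg/L.
Mixed L₀ = (25.1×2.34 + 1.22×101)/(26.32) = 182.0/26.32 = 6.913 mg/L.
Initial deficit D₀ = C_s − DO₀ = 8.77 − 8.057 = 0.7126 mg/L.
D(1.35) = [0.396×6.913/(1.54−0.396)](e^(−0.396×1.35) − e^(−1.54×1.35)) + 0.7126 e^(−1.54×1.35)
= 2.393 × (0.5859 − 0.1251) + 0.7126 × 0.1251 = 1.192 mg/L.
DO = 8.77 − 1.192 = 7.578 mg/L.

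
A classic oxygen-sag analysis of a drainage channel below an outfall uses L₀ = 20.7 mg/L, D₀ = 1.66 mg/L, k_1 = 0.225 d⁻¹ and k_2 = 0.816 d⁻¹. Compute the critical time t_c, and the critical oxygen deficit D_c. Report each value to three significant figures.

t_c = [1/(k_2−k_1)] ln[(k_2/k_1)(1 − D₀(k_2−k_1)/(k_1 L₀))]
= [1/(0.816−0.225)] ln[(0.816/0.225)(1 − 1.66×0.5910/(0.225×20.7))]
= (1/0.5910) ln[3.627 × 0.7894] = 1.692 × ln(2.863) = 1.692 × 1.052 = 1.780 d.
L(t_c) = L₀ e^(−k_1 t_c) = 20.7 × 0.6700 = 13.87 mg/L, and at the critical point k_2 D_c = k_1 L, so D_c = (0.225/0.816) × 13.87 = 3.824 mg/L.

t_c ≈ 1.78 d; D_c ≈ 3.82 mg/L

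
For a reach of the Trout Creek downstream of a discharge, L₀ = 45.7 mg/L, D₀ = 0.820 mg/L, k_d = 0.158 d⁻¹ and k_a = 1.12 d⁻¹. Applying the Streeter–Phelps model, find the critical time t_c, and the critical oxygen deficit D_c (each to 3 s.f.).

t_c = [1/(k_a−k_d)] ln[(k_a/k_d)(1 − D₀(k_a−k_d)/(k_d L₀))]
= [1/(1.12−0.158)] ln[(1.12/0.158)(1 − 0.820×0.9620/(0.158×45.7))]
= (1/0.9620) ln[7.089 × 0.8908] = 1.040 × ln(6.314) = 1.040 × 1.843 = 1.916 d.
L(t_c) = L₀ e^(−k_d t_c) = 45.7 × 0.7388 = 33.77 mg/L, and at the critical point k_a D_c = k_d L, so D_c = (0.158/1.12) × 33.77 = 4.763 mg/L.

t_c ≈ 1.92 d; D_c ≈ 4.76 mg/L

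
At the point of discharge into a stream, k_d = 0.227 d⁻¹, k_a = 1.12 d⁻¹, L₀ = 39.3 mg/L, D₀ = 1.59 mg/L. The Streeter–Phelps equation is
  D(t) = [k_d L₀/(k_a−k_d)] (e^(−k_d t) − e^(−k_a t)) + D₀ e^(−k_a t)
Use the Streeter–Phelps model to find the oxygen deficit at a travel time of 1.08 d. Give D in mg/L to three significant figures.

D ≈ 5.31 mg/L

k_d L₀/(k_a−k_d) = 0.227×39.3/(1.12−0.227) = 8.921/0.8930 = 9.990 mg/L.
e^(−k_d t) = e^(−0.227×1.080) = 0.7826; e^(−k_a t) = e^(−1.12×1.080) = 0.2983.
D = 9.990 × (0.7826 − 0.2983) + 1.59 × 0.2983 = 4.838 + 0.4743 = 5.312 mg/L.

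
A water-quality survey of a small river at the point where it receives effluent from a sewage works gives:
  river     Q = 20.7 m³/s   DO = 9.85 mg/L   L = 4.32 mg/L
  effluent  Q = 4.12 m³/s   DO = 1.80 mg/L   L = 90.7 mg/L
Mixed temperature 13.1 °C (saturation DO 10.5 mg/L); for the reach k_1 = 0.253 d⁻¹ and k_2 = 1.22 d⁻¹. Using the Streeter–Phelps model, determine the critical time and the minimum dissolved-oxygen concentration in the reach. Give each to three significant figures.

t_c ≈ 1.09 d; minimum DO ≈ 7.56 mg/L

Mixed DO = (20.7×9.85 + 4.12×1.80)/(20.7+4.12) = 211.3/24.82 = 8.514 mg/L.
Mixed L₀ = (20.7×4.32 + 4.12×90.7)/(24.82) = 463.1/24.82 = 18.66 mg/L.
Initial deficit D₀ = C_s − DO₀ = 10.5 − 8.514 = 1.986 mg/L.
t_c = (1/0.9670) ln[(1.22/0.253)(1 − 1.986×0.9670/(0.253×18.66))] = 1.034 × ln(2.860) = 1.087 d.
D_c = (0.253/1.22) × 18.66 × e^(−0.253×1.087) = 0.2074 × 18.66 × 0.7596 = 2.939 mg/L.
Minimum DO = 10.5 − 2.939 = 7.561 mg/L.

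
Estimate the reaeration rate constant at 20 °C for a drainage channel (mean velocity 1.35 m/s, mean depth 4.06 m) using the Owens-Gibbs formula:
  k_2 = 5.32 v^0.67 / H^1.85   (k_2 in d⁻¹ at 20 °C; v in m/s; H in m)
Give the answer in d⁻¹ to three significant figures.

k_2 = 5.32 × 1.35^0.67 / 4.06^1.85 = 5.32 × 1.223 / 13.36 = 0.4869 d⁻¹.

k_2 ≈ 0.487 d⁻¹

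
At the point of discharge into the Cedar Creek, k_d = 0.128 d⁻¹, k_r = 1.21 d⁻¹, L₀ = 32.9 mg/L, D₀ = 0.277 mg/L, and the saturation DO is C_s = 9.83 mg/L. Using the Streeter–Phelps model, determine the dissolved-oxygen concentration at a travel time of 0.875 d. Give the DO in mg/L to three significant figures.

k_d L₀/(k_r−k_d) = 0.128×32.9/(1.21−0.128) = 4.211/1.082 = 3.892 mg/L.
e^(−k_d t) = e^(−0.128×0.8750) = 0.8940; e^(−k_r t) = e^(−1.21×0.8750) = 0.3469.
D = 3.892 × (0.8940 − 0.3469) + 0.277 × 0.3469 = 2.130 + 0.09609 = 2.226 mg/L.
DO = C_s − D = 9.83 − 2.226 = 7.604 mg/L.

DO ≈ 7.60 mg/L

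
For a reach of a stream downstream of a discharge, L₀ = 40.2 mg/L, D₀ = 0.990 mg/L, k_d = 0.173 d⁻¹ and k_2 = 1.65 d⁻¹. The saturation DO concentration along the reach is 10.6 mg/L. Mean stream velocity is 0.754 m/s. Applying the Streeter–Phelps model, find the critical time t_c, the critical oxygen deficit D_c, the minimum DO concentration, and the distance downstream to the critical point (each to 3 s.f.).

t_c = [1/(k_2−k_d)] ln[(k_2/k_d)(1 − D₀(k_2−k_d)/(k_d L₀))]
= [1/(1.65−0.173)] ln[(1.65/0.173)(1 − 0.990×1.477/(0.173×40.2))]
= (1/1.477) ln[9.538 × 0.7897] = 0.6770 × ln(7.532) = 0.6770 × 2.019 = 1.367 d.
D_c = (k_d/k_2) L₀ e^(−k_d t_c) = (0.173/1.65) × 40.2 × e^(−0.173×1.367) = 0.1048 × 40.2 × 0.7894 = 3.327 mg/L.
Minimum DO = C_s − D_c = 10.6 − 3.327 = 7.273 mg/L.
x_c = v t_c = 0.754 m/s × 1.367 d × 86400 s/d = 89060 m ≈ 89.1 km.

t_c ≈ 1.37 d; D_c ≈ 3.33 mg/L; min DO ≈ 7.27 mg/L; x_c ≈ 89.1 km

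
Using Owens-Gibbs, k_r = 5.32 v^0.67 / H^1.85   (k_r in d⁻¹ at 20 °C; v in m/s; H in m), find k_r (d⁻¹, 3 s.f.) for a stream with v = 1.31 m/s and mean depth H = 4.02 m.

k_r ≈ 0.486 d⁻¹

k_r = 5.32 × 1.31^0.67 / 4.02^1.85 = 5.32 × 1.198 / 13.12 = 0.4860 d⁻¹.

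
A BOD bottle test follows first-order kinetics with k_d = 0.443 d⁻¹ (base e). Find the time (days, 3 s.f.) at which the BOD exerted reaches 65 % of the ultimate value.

y/L₀ = 1 − e^(−k_d t) = 0.65 ⇒ e^(−k_d t) = 0.350
t = −ln(0.350) / 0.443 = 1.050 / 0.443 = 2.370 d.

t ≈ 2.37 d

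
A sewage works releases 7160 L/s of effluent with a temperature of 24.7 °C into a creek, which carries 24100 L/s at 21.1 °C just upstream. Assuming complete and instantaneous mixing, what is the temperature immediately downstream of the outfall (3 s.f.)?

Flow-weighted mixing: C = (Q_r C_r + Q_w C_w)/(Q_r + Q_w)
= (24100×21.1 + 7160×24.7)/(24100 + 7160) = 685400/31260 = 21.92 °C.

21.9 °C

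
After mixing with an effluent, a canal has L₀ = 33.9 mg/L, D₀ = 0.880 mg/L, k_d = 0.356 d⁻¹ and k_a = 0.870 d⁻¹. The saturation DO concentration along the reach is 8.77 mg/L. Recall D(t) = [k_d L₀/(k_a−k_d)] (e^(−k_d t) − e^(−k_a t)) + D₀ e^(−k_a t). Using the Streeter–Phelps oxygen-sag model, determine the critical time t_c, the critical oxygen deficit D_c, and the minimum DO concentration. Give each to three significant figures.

With k_a/k_d = 2.444 and 1 − D₀(k_a−k_d)/(k_d L₀) = 0.9625,
t_c = ln(2.444 × 0.9625) / (0.870 − 0.356) = ln(2.352) / 0.5140 = 0.8554/0.5140 = 1.664 d.
D_c = (k_d/k_a) L₀ e^(−k_d t_c) = (0.356/0.870) × 33.9 × e^(−0.356×1.664) = 0.4092 × 33.9 × 0.5530 = 7.671 mg/L.
Minimum DO = C_s − D_c = 8.77 − 7.671 = 1.099 mg/L.

t_c ≈ 1.66 d; D_c ≈ 7.67 mg/L; min DO ≈ 1.10 mg/L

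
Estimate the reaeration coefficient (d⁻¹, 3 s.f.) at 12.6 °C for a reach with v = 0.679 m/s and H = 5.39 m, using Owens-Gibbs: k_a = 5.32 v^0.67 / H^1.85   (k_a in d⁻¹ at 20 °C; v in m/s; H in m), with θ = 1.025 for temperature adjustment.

k_a ≈ 0.152 d⁻¹

k_a(20) = 5.32 × 0.679^0.67 / 5.39^1.85 = 5.32 × 0.7715 / 22.57 = 0.1819 d⁻¹.
k_a(12.6) = 0.1819 × 1.025^(12.6−20) = 0.1819 × 0.8330 = 0.1515 d⁻¹.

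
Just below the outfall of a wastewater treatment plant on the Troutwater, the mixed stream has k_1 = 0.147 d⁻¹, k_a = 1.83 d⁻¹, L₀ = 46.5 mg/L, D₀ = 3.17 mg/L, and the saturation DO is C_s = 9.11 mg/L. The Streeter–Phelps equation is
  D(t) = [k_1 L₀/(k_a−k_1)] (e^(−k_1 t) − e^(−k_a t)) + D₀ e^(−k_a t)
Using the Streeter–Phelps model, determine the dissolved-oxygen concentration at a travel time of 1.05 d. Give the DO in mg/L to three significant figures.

DO ≈ 5.76 mg/L

k_1 L₀/(k_a−k_1) = 0.147×46.5/(1.83−0.147) = 6.835/1.683 = 4.061 mg/L.
e^(−k_1 t) = e^(−0.147×1.050) = 0.8570; e^(−k_a t) = e^(−1.83×1.050) = 0.1464.
D = 4.061 × (0.8570 − 0.1464) + 3.17 × 0.1464 = 2.886 + 0.4640 = 3.350 mg/L.
DO = C_s − D = 9.11 − 3.350 = 5.760 mg/L.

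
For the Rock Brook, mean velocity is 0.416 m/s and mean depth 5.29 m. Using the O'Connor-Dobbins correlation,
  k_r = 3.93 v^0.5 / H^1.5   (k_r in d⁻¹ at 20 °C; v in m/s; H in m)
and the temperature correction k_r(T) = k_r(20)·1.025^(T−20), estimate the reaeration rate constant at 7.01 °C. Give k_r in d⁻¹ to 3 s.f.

k_r ≈ 0.151 d⁻¹

k_r(20) = 3.93 × 0.416^0.5 / 5.29^1.5 = 3.93 × 0.6450 / 12.17 = 0.2083 d⁻¹.
k_r(7.01) = 0.2083 × 1.025^(7.01−20) = 0.2083 × 0.7256 = 0.1512 d⁻¹.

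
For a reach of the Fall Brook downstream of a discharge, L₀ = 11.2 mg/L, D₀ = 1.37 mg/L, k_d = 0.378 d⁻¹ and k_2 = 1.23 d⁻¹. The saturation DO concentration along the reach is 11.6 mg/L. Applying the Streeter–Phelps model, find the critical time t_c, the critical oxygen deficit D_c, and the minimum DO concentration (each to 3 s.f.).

t_c ≈ 1.01 d; D_c ≈ 2.35 mg/L; min DO ≈ 9.25 mg/L

At the critical point dD/dt = 0, so k_d L₀ e^(−k_d t) = k_2 D. Substituting D(t) from the Streeter–Phelps equation and solving for t gives
t_c = ln[(k_2/k_d)(1 − D₀(k_2−k_d)/(k_d L₀))] / (k_2−k_d).
Here k_2−k_d = 0.8520 d⁻¹ and 1 − D₀(k_2−k_d)/(k_d L₀) = 1 − 1.37×0.8520/(0.378×11.2) = 0.7243, so
t_c = ln(3.254 × 0.7243) / 0.8520 = 0.8573 / 0.8520 = 1.006 d.
L(t_c) = L₀ e^(−k_d t_c) = 11.2 × 0.6836 = 7.657 mg/L, and at the critical point k_2 D_c = k_d L, so D_c = (0.378/1.23) × 7.657 = 2.353 mg/L.
Minimum DO = C_s − D_c = 11.6 − 2.353 = 9.247 mg/L.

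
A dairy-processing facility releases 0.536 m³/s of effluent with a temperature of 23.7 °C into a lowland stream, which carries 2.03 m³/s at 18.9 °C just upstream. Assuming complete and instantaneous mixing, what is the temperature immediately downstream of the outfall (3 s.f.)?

Flow-weighted mixing: C = (Q_r C_r + Q_w C_w)/(Q_r + Q_w)
= (2.03×18.9 + 0.536×23.7)/(2.03 + 0.536) = 51.07/2.566 = 19.90 °C.

19.9 °C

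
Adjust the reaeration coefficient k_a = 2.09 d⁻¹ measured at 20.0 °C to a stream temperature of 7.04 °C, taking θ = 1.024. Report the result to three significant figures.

k_a(T₂) = k_a(T₁) · θ^(T₂−T₁) = 2.09 × 1.024^(7.04−20.0)
= 2.09 × 1.024^-13.0 = 2.09 × 0.7354 = 1.537 d⁻¹.

k_a ≈ 1.54 d⁻¹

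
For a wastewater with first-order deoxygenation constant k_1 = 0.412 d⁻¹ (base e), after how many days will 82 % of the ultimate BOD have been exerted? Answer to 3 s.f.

y/L₀ = 1 − e^(−k_1 t) = 0.82 ⇒ e^(−k_1 t) = 0.180
t = −ln(0.180) / 0.412 = 1.715 / 0.412 = 4.162 d.

t ≈ 4.16 d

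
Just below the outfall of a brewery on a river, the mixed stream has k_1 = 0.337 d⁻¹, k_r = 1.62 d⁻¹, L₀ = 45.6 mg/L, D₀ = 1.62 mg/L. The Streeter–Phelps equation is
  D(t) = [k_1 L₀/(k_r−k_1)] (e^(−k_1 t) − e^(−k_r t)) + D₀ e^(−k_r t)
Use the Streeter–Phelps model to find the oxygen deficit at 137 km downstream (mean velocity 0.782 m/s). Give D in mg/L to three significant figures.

Travel time t = x/v = 137 km / (0.782 m/s) = 137000 m / 0.782 m/s = 175200 s = 2.028 d.
k_1 L₀/(k_r−k_1) = 0.337×45.6/(1.62−0.337) = 15.37/1.283 = 11.98 mg/L.
e^(−k_1 t) = e^(−0.337×2.028) = 0.5049; e^(−k_r t) = e^(−1.62×2.028) = 0.03745.
D = 11.98 × (0.5049 − 0.03745) + 1.62 × 0.03745 = 5.599 + 0.06066 = 5.660 mg/L.

D ≈ 5.66 mg/L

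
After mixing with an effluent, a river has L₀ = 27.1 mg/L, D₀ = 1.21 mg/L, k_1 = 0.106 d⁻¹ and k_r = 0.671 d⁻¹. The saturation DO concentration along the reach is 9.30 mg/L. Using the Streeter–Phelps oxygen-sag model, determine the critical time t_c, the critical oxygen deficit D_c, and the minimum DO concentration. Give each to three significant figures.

t_c ≈ 2.79 d; D_c ≈ 3.19 mg/L; min DO ≈ 6.11 mg/L

At the critical point dD/dt = 0, so k_1 L₀ e^(−k_1 t) = k_r D. Substituting D(t) from the Streeter–Phelps equation and solving for t gives
t_c = ln[(k_r/k_1)(1 − D₀(k_r−k_1)/(k_1 L₀))] / (k_r−k_1).
Here k_r−k_1 = 0.5650 d⁻¹ and 1 − D₀(k_r−k_1)/(k_1 L₀) = 1 − 1.21×0.5650/(0.106×27.1) = 0.7620, so
t_c = ln(6.330 × 0.7620) / 0.5650 = 1.574 / 0.5650 = 2.785 d.
L(t_c) = L₀ e^(−k_1 t_c) = 27.1 × 0.7444 = 20.17 mg/L, and at the critical point k_r D_c = k_1 L, so D_c = (0.106/0.671) × 20.17 = 3.187 mg/L.
Minimum DO = C_s − D_c = 9.30 − 3.187 = 6.113 mg/L.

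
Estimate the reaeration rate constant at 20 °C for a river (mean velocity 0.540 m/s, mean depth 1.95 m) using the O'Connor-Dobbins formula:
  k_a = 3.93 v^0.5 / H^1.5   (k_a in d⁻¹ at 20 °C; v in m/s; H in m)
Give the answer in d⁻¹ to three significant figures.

k_a ≈ 1.06 d⁻¹

k_a = 3.93 × 0.540^0.5 / 1.95^1.5 = 3.93 × 0.7348 / 2.723 = 1.061 d⁻¹.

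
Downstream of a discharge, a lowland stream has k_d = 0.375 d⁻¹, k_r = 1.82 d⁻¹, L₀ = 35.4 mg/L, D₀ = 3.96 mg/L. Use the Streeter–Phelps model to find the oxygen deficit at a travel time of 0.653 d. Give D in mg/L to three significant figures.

k_d L₀/(k_r−k_d) = 0.375×35.4/(1.82−0.375) = 13.27/1.445 = 9.187 mg/L.
e^(−k_d t) = e^(−0.375×0.6530) = 0.7828; e^(−k_r t) = e^(−1.82×0.6530) = 0.3047.
D = 9.187 × (0.7828 − 0.3047) + 3.96 × 0.3047 = 4.392 + 1.207 = 5.599 mg/L.

D ≈ 5.60 mg/L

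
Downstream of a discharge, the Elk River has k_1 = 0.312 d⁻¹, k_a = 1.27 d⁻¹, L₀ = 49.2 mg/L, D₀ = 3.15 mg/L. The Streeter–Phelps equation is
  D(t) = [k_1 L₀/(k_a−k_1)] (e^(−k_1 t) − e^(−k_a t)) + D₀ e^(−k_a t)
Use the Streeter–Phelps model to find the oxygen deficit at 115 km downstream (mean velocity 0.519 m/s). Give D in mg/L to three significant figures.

D ≈ 6.70 mg/L

Travel time t = x/v = 115 km / (0.519 m/s) = 115000 m / 0.519 m/s = 221600 s = 2.565 d.
k_1 L₀/(k_a−k_1) = 0.312×49.2/(1.27−0.312) = 15.35/0.9580 = 16.02 mg/L.
e^(−k_1 t) = e^(−0.312×2.565) = 0.4493; e^(−k_a t) = e^(−1.27×2.565) = 0.03850.
D = 16.02 × (0.4493 − 0.03850) + 3.15 × 0.03850 = 6.582 + 0.1213 = 6.703 mg/L.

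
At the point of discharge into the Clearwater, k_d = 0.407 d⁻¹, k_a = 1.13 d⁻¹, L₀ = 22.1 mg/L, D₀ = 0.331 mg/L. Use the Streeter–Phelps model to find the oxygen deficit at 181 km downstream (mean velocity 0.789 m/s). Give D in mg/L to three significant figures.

Travel time t = x/v = 181 km / (0.789 m/s) = 181000 m / 0.789 m/s = 229400 s = 2.655 d.
k_d L₀/(k_a−k_d) = 0.407×22.1/(1.13−0.407) = 8.995/0.7230 = 12.44 mg/L.
e^(−k_d t) = e^(−0.407×2.655) = 0.3394; e^(−k_a t) = e^(−1.13×2.655) = 0.04977.
D = 12.44 × (0.3394 − 0.04977) + 0.331 × 0.04977 = 3.603 + 0.01647 = 3.619 mg/L.

D ≈ 3.62 mg/L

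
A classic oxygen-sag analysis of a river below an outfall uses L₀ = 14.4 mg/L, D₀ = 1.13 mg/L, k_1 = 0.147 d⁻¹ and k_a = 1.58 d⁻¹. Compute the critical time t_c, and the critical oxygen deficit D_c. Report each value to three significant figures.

At the critical point dD/dt = 0, so k_1 L₀ e^(−k_1 t) = k_a D. Substituting D(t) from the Streeter–Phelps equation and solving for t gives
t_c = ln[(k_a/k_1)(1 − D₀(k_a−k_1)/(k_1 L₀))] / (k_a−k_1).
Here k_a−k_1 = 1.433 d⁻¹ and 1 − D₀(k_a−k_1)/(k_1 L₀) = 1 − 1.13×1.433/(0.147×14.4) = 0.2350, so
t_c = ln(10.75 × 0.2350) / 1.433 = 0.9267 / 1.433 = 0.6467 d.
L(t_c) = L₀ e^(−k_1 t_c) = 14.4 × 0.9093 = 13.09 mg/L, and at the critical point k_a D_c = k_1 L, so D_c = (0.147/1.58) × 13.09 = 1.218 mg/L.

t_c ≈ 0.647 d; D_c ≈ 1.22 mg/L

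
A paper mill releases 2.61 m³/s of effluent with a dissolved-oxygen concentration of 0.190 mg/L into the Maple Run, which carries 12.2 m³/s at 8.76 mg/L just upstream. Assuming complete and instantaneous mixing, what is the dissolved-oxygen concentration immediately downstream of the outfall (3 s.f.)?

Flow-weighted mixing: C = (Q_r C_r + Q_w C_w)/(Q_r + Q_w)
= (12.2×8.76 + 2.61×0.190)/(12.2 + 2.61) = 107.4/14.81 = 7.250 mg/L.

7.25 mg/L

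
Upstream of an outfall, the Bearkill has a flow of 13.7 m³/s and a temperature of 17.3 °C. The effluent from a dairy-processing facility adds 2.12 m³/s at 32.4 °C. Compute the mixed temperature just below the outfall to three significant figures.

19.3 °C

Flow-weighted mixing: C = (Q_r C_r + Q_w C_w)/(Q_r + Q_w)
= (13.7×17.3 + 2.12×32.4)/(13.7 + 2.12) = 305.7/15.82 = 19.32 °C.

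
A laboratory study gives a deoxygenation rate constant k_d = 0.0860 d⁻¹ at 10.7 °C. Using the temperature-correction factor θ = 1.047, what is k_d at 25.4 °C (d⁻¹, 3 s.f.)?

k_d ≈ 0.169 d⁻¹

k_d(T₂) = k_d(T₁) · θ^(T₂−T₁) = 0.0860 × 1.047^(25.4−10.7)
= 0.0860 × 1.047^14.7 = 0.0860 × 1.964 = 0.1689 d⁻¹.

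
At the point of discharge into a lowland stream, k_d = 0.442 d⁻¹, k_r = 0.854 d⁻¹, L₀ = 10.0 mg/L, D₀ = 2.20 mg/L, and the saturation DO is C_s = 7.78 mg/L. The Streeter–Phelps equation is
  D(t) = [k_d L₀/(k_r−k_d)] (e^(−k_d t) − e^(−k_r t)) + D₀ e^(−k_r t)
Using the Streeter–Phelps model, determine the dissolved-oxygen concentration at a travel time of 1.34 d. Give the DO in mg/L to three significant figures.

k_d L₀/(k_r−k_d) = 0.442×10.0/(0.854−0.442) = 4.420/0.4120 = 10.73 mg/L.
e^(−k_d t) = e^(−0.442×1.340) = 0.5531; e^(−k_r t) = e^(−0.854×1.340) = 0.3184.
D = 10.73 × (0.5531 − 0.3184) + 2.20 × 0.3184 = 2.517 + 0.7005 = 3.218 mg/L.
DO = C_s − D = 7.78 − 3.218 = 4.562 mg/L.

DO ≈ 4.56 mg/L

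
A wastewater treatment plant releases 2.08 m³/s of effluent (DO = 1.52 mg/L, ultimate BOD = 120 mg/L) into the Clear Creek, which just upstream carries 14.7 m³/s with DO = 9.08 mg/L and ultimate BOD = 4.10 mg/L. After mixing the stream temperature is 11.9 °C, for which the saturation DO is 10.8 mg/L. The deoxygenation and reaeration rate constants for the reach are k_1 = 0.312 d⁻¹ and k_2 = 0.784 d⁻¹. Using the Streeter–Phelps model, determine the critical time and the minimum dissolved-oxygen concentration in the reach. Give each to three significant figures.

Mixed DO = (14.7×9.08 + 2.08×1.52)/(14.7+2.08) = 136.6/16.78 = 8.143 mg/L.
Mixed L₀ = (14.7×4.10 + 2.08×120)/(16.78) = 309.9/16.78 = 18.47 mg/L.
Initial deficit D₀ = C_s − DO₀ = 10.8 − 8.143 = 2.657 mg/L.
t_c = (1/0.4720) ln[(0.784/0.312)(1 − 2.657×0.4720/(0.312×18.47))] = 2.119 × ln(1.966) = 1.432 d.
D_c = (0.312/0.784) × 18.47 × e^(−0.312×1.432) = 0.3980 × 18.47 × 0.6397 = 4.701 mg/L.
Minimum DO = 10.8 − 4.701 = 6.099 mg/L.

t_c ≈ 1.43 d; minimum DO ≈ 6.10 mg/L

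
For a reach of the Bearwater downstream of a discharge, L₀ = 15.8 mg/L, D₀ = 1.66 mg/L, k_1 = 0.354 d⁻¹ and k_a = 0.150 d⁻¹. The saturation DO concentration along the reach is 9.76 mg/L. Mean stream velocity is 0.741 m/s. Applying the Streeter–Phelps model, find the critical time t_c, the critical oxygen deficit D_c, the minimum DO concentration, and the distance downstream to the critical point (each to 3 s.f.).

With k_a/k_1 = 0.4237 and 1 − D₀(k_a−k_1)/(k_1 L₀) = 1.061,
t_c = ln(0.4237 × 1.061) / (0.150 − 0.354) = ln(0.4494) / -0.2040 = -0.7999/-0.2040 = 3.921 d.
D_c = (k_1/k_a) L₀ e^(−k_1 t_c) = (0.354/0.150) × 15.8 × e^(−0.354×3.921) = 2.360 × 15.8 × 0.2496 = 9.306 mg/L.
Minimum DO = C_s − D_c = 9.76 − 9.306 = 0.4541 mg/L.
x_c = v t_c = 0.741 m/s × 3.921 d × 86400 s/d = 251000 m ≈ 251 km.

t_c ≈ 3.92 d; D_c ≈ 9.31 mg/L; min DO ≈ 0.454 mg/L; x_c ≈ 251 km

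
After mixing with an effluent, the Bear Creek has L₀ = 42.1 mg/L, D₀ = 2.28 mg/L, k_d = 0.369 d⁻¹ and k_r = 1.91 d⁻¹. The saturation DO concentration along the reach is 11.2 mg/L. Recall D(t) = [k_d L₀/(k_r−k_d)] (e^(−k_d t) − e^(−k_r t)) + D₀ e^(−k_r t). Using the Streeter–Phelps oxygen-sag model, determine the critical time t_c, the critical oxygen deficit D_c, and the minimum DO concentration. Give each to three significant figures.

t_c = [1/(k_r−k_d)] ln[(k_r/k_d)(1 − D₀(k_r−k_d)/(k_d L₀))]
= [1/(1.91−0.369)] ln[(1.91/0.369)(1 − 2.28×1.541/(0.369×42.1))]
= (1/1.541) ln[5.176 × 0.7738] = 0.6489 × ln(4.005) = 0.6489 × 1.388 = 0.9005 d.
D_c = (k_d/k_r) L₀ e^(−k_d t_c) = (0.369/1.91) × 42.1 × e^(−0.369×0.9005) = 0.1932 × 42.1 × 0.7173 = 5.834 mg/L.
Minimum DO = C_s − D_c = 11.2 − 5.834 = 5.366 mg/L.

t_c ≈ 0.900 d; D_c ≈ 5.83 mg/L; min DO ≈ 5.37 mg/L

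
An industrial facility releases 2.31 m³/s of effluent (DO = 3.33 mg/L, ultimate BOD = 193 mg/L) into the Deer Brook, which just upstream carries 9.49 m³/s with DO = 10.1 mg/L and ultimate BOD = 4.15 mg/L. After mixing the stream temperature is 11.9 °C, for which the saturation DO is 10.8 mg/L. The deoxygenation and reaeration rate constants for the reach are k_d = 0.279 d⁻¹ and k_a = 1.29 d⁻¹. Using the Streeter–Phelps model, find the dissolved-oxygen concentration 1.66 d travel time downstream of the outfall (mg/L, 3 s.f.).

Mixed DO = (9.49×10.1 + 2.31×3.33)/(9.49+2.31) = 103.5/11.80 = 8.775 mg/L.
Mixed L₀ = (9.49×4.15 + 2.31×193)/(11.80) = 485.2/11.80 = 41.12 mg/L.
Initial deficit D₀ = C_s − DO₀ = 10.8 − 8.775 = 2.025 mg/L.
D(1.66) = [0.279×41.12/(1.29−0.279)](e^(−0.279×1.66) − e^(−1.29×1.66)) + 2.025 e^(−1.29×1.66)
= 11.35 × (0.6293 − 0.1175) + 2.025 × 0.1175 = 6.046 mg/L.
DO = 10.8 − 6.046 = 4.754 mg/L.

DO ≈ 4.75 mg/L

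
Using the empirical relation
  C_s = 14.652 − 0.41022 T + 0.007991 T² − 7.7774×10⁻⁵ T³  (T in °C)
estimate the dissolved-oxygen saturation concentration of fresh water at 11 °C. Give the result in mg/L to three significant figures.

C_s = 14.652 − 0.41022×11 + 0.007991×11² − 7.7774×10⁻⁵×11³ = 11.00 mg/L.

C_s ≈ 11.0 mg/L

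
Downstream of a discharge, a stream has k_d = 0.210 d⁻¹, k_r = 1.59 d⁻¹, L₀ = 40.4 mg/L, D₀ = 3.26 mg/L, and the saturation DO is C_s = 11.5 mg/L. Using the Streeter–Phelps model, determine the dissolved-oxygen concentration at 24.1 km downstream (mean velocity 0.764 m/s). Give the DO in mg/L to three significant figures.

Travel time t = x/v = 24.1 km / (0.764 m/s) = 24100 m / 0.764 m/s = 31540 s = 0.3651 d.
k_d L₀/(k_r−k_d) = 0.210×40.4/(1.59−0.210) = 8.484/1.380 = 6.148 mg/L.
e^(−k_d t) = e^(−0.210×0.3651) = 0.9262; e^(−k_r t) = e^(−1.59×0.3651) = 0.5596.
D = 6.148 × (0.9262 − 0.5596) + 3.26 × 0.5596 = 2.254 + 1.824 = 4.078 mg/L.
DO = C_s − D = 11.5 − 4.078 = 7.422 mg/L.

DO ≈ 7.42 mg/L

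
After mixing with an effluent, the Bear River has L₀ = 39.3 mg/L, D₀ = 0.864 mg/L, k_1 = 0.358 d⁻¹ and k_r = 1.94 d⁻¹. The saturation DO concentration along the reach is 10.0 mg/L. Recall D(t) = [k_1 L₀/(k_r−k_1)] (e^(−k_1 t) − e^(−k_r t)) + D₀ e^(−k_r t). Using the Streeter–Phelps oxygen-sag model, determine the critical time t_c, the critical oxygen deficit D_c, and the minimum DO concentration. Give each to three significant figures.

t_c ≈ 1.00 d; D_c ≈ 5.06 mg/L; min DO ≈ 4.94 mg/L

With k_r/k_1 = 5.419 and 1 − D₀(k_r−k_1)/(k_1 L₀) = 0.9028,
t_c = ln(5.419 × 0.9028) / (1.94 − 0.358) = ln(4.893) / 1.582 = 1.588/1.582 = 1.004 d.
L(t_c) = L₀ e^(−k_1 t_c) = 39.3 × 0.6982 = 27.44 mg/L, and at the critical point k_r D_c = k_1 L, so D_c = (0.358/1.94) × 27.44 = 5.063 mg/L.
Minimum DO = C_s − D_c = 10.0 − 5.063 = 4.937 mg/L.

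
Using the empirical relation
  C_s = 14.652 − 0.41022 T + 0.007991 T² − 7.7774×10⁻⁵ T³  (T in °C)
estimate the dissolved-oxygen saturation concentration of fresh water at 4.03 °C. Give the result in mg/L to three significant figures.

C_s = 14.652 − 0.41022×4.03 + 0.007991×4.03² − 7.7774×10⁻⁵×4.03³ = 13.12 mg/L.

C_s ≈ 13.1 mg/L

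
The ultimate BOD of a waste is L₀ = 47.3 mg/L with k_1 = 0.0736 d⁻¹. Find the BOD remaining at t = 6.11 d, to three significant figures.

L ≈ 30.2 mg/L

L_t = L₀ e^(−k_1 t) = 47.3 × e^(−0.0736×6.11) = 47.3 × 0.6378 = 30.17 mg/L.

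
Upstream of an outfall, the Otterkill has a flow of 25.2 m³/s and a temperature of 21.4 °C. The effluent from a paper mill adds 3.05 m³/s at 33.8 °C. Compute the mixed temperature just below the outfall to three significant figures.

Flow-weighted mixing: C = (Q_r C_r + Q_w C_w)/(Q_r + Q_w)
= (25.2×21.4 + 3.05×33.8)/(25.2 + 3.05) = 642.4/28.25 = 22.74 °C.

22.7 °C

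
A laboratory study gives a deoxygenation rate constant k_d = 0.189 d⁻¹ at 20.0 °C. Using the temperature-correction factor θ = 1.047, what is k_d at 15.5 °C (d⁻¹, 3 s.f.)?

k_d(T₂) = k_d(T₁) · θ^(T₂−T₁) = 0.189 × 1.047^(15.5−20.0)
= 0.189 × 1.047^-4.50 = 0.189 × 0.8133 = 0.1537 d⁻¹.

k_d ≈ 0.154 d⁻¹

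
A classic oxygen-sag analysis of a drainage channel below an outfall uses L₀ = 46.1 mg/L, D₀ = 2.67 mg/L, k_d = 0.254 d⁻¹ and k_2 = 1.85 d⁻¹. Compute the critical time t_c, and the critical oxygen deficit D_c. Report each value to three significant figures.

With k_2/k_d = 7.283 and 1 − D₀(k_2−k_d)/(k_d L₀) = 0.6361,
t_c = ln(7.283 × 0.6361) / (1.85 − 0.254) = ln(4.633) / 1.596 = 1.533/1.596 = 0.9606 d.
D_c = (k_d/k_2) L₀ e^(−k_d t_c) = (0.254/1.85) × 46.1 × e^(−0.254×0.9606) = 0.1373 × 46.1 × 0.7835 = 4.959 mg/L.

t_c ≈ 0.961 d; D_c ≈ 4.96 mg/L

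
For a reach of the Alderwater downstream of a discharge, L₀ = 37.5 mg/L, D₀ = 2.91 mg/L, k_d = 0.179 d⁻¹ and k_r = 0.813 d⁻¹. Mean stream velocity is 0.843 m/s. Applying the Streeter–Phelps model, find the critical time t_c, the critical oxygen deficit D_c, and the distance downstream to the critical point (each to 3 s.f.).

t_c = [1/(k_r−k_d)] ln[(k_r/k_d)(1 − D₀(k_r−k_d)/(k_d L₀))]
= [1/(0.813−0.179)] ln[(0.813/0.179)(1 − 2.91×0.6340/(0.179×37.5))]
= (1/0.6340) ln[4.542 × 0.7251] = 1.577 × ln(3.294) = 1.577 × 1.192 = 1.880 d.
D_c = (k_d/k_r) L₀ e^(−k_d t_c) = (0.179/0.813) × 37.5 × e^(−0.179×1.880) = 0.2202 × 37.5 × 0.7142 = 5.897 mg/L.
x_c = v t_c = 0.843 m/s × 1.880 d × 86400 s/d = 136900 m ≈ 137 km.

t_c ≈ 1.88 d; D_c ≈ 5.90 mg/L; x_c ≈ 137 km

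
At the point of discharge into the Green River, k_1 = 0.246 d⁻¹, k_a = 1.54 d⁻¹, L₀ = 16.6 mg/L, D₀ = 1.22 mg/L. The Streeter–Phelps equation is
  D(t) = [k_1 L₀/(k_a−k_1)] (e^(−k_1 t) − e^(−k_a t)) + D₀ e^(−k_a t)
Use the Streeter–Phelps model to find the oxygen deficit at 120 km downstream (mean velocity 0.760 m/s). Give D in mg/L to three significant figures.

Travel time t = x/v = 120 km / (0.760 m/s) = 120000 m / 0.760 m/s = 157900 s = 1.827 d.
k_1 L₀/(k_a−k_1) = 0.246×16.6/(1.54−0.246) = 4.084/1.294 = 3.156 mg/L.
e^(−k_1 t) = e^(−0.246×1.827) = 0.6379; e^(−k_a t) = e^(−1.54×1.827) = 0.05995.
D = 3.156 × (0.6379 − 0.05995) + 1.22 × 0.05995 = 1.824 + 0.07313 = 1.897 mg/L.

D ≈ 1.90 mg/L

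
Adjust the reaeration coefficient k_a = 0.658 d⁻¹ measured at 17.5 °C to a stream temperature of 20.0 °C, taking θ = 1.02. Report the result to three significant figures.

k_a ≈ 0.691 d⁻¹

k_a(T₂) = k_a(T₁) · θ^(T₂−T₁) = 0.658 × 1.02^(20.0−17.5)
= 0.658 × 1.02^2.50 = 0.658 × 1.051 = 0.6914 d⁻¹.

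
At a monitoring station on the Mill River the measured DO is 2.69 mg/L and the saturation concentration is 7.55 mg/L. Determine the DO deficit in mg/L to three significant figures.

D ≈ 4.86 mg/L

D = C_s − C = 7.55 − 2.69 = 4.86 mg/L.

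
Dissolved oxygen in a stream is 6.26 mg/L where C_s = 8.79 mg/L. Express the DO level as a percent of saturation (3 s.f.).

% saturation = C/C_s × 100 = 6.26/8.79 × 100 = 71.2 %.

71.2 % saturation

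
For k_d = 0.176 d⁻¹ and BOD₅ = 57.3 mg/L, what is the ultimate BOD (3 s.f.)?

BOD₅ = L₀(1 − e^(−5k_d)) ⇒ L₀ = BOD₅ / (1 − e^(−5×0.176))
= 57.3 / (1 − 0.4148) = 57.3 / 0.5852 = 97.91 mg/L.

L₀ ≈ 97.9 mg/L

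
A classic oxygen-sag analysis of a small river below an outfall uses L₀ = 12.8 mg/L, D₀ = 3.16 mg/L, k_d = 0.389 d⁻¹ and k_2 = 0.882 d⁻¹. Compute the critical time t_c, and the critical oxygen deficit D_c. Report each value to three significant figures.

With k_2/k_d = 2.267 and 1 − D₀(k_2−k_d)/(k_d L₀) = 0.6871,
t_c = ln(2.267 × 0.6871) / (0.882 − 0.389) = ln(1.558) / 0.4930 = 0.4434/0.4930 = 0.8993 d.
L(t_c) = L₀ e^(−k_d t_c) = 12.8 × 0.7048 = 9.021 mg/L, and at the critical point k_2 D_c = k_d L, so D_c = (0.389/0.882) × 9.021 = 3.979 mg/L.

t_c ≈ 0.899 d; D_c ≈ 3.98 mg/L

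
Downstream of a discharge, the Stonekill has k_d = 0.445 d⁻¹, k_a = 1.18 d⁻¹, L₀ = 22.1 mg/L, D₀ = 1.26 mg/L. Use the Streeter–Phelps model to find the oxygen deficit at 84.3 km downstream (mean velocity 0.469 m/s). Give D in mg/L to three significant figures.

D ≈ 4.26 mg/L

Travel time t = x/v = 84.3 km / (0.469 m/s) = 84300 m / 0.469 m/s = 179700 s = 2.080 d.
k_d L₀/(k_a−k_d) = 0.445×22.1/(1.18−0.445) = 9.835/0.7350 = 13.38 mg/L.
e^(−k_d t) = e^(−0.445×2.080) = 0.3962; e^(−k_a t) = e^(−1.18×2.080) = 0.08588.
D = 13.38 × (0.3962 − 0.08588) + 1.26 × 0.08588 = 4.153 + 0.1082 = 4.261 mg/L.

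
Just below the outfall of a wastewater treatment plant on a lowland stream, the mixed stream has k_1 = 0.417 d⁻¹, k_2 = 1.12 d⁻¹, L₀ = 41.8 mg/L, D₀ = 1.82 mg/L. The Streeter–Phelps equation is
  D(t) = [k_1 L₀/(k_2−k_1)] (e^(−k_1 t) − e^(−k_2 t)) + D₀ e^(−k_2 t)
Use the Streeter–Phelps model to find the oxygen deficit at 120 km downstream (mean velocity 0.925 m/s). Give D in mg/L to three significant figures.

D ≈ 8.98 mg/L

Travel time t = x/v = 120 km / (0.925 m/s) = 120000 m / 0.925 m/s = 129700 s = 1.502 d.
k_1 L₀/(k_2−k_1) = 0.417×41.8/(1.12−0.417) = 17.43/0.7030 = 24.79 mg/L.
e^(−k_1 t) = e^(−0.417×1.502) = 0.5347; e^(−k_2 t) = e^(−1.12×1.502) = 0.1861.
D = 24.79 × (0.5347 − 0.1861) + 1.82 × 0.1861 = 8.643 + 0.3386 = 8.982 mg/L.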